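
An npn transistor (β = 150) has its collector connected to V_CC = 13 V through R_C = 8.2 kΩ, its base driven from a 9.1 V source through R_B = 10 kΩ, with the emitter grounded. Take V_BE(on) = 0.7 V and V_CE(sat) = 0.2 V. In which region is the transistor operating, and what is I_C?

saturation; I_C ≈ 1.6 mA

Assume active: I_B = (9.1 − 0.7)/10 = 0.84 mA, giving I_C = β·I_B = 126 mA.
But then V_CE = 13 − 126×8.2 = -1020 V < V_CE(sat) = 0.2 V — impossible in the active region.
So the transistor is saturated. With V_CE = 0.2 V, I_C = (V_CC − 0.2)/R_C = 12.8/8.2 = 1.56 mA.
Check: β·I_B = 126 mA > I_C = 1.56 mA, confirming saturation.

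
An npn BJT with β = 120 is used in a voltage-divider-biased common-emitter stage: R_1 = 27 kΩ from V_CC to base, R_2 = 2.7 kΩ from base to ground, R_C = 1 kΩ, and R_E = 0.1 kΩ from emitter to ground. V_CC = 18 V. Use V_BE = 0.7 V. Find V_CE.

V_CE ≈ 9.5 V

Thevenize the base divider: V_Th = V_CC·R_2/(R_1+R_2) = 18×2.7/29.7 = 1.64 V, R_Th = R_1‖R_2 = 2.45 kΩ.
Base-emitter loop: V_Th = I_B·R_Th + V_BE + (β+1)I_B·R_E, so I_B = (1.64 − 0.7) / (2.45 + 121×0.1) = 0.0643 mA.
I_C = β·I_B = 120×0.0643 = 7.72 mA, and I_E = (β+1)I_B = 7.78 mA.
V_CE = V_CC − I_C·R_C − I_E·R_E = 18 − 7.72×1 − 7.78×0.1 = 9.5 V.
V_CE = 9.5 V > 0.2 V confirms active-region operation.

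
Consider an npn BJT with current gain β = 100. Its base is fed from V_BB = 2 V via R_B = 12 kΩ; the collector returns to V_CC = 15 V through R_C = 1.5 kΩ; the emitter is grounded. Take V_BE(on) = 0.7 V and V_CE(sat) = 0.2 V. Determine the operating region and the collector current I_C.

saturation; I_C ≈ 9.9 mA

Assume active: I_B = (2 − 0.7)/12 = 0.108 mA, giving I_C = β·I_B = 10.8 mA.
But then V_CE = 15 − 10.8×1.5 = -1.25 V < V_CE(sat) = 0.2 V — impossible in the active region.
So the transistor is saturated. With V_CE = 0.2 V, I_C = (V_CC − 0.2)/R_C = 14.8/1.5 = 9.87 mA.
Check: β·I_B = 10.8 mA > I_C = 9.87 mA, confirming saturation.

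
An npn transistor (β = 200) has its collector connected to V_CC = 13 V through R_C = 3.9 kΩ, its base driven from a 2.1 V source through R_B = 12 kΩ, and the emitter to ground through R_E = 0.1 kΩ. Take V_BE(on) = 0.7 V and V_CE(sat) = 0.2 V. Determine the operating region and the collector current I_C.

saturation; I_C ≈ 3.2 mA

Assume active: I_B = (2.1 − 0.7)/(12 + 201×0.1) = 0.0436 mA, I_C = β·I_B = 8.72 mA.
Then V_CE = 13 − 8.72×3.9 − 8.77×0.1 = -21.9 V < 0.2 V — the active assumption fails.
Re-solve with V_CE = 0.2 V. KCL at the emitter: V_E/R_E = (V_BB−0.7−V_E)/R_B + (V_CC−0.2−V_E)/R_C, giving V_E = 0.329 V.
I_C = (V_CC − 0.2 − V_E)/R_C = (12.8 − 0.329)/3.9 = 3.2 mA.
Check: I_B = (1.4 − 0.329)/12 = 0.0893 mA, and β·I_B = 17.9 mA > I_C, confirming saturation.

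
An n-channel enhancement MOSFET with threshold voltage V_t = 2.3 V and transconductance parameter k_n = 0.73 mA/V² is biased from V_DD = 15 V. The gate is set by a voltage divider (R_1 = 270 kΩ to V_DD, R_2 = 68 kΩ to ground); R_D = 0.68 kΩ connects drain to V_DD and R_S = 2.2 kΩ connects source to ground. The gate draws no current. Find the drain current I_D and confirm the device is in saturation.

I_D ≈ 0.095 mA

V_G = V_DD·R_2/(R_1+R_2) = 15×68/338 = 3.02 V.
Assume saturation: I_D = (k_n/2)(V_GS − V_t)² with V_GS = V_G − I_D·R_S = 3.02 − 2.2·I_D.
Substituting gives 1.77·I_D² − 2.15·I_D + 0.188 = 0, with roots I_D = 0.0947 or 1.12 mA.
The root I_D = 1.12 mA gives V_GS = 0.545 V ≤ V_t, so take I_D = 0.0947 mA.
Then V_GS = 2.81 V and V_DS = V_DD − I_D(R_D+R_S) = 15 − 0.0947×2.88 = 14.7 V.
Saturation requires V_DS ≥ V_GS − V_t = 0.509 V; 14.7 ≥ 0.509 ✓.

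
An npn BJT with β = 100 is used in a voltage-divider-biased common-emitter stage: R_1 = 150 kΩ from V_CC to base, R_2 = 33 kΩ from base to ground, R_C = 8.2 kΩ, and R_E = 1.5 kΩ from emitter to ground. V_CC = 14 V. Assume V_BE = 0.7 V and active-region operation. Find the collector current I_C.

Thevenize the base divider: V_Th = V_CC·R_2/(R_1+R_2) = 14×33/183 = 2.52 V, R_Th = R_1‖R_2 = 27 kΩ.
Base-emitter loop: V_Th = I_B·R_Th + V_BE + (β+1)I_B·R_E, so I_B = (2.52 − 0.7) / (27 + 101×1.5) = 0.0102 mA.
I_C = β·I_B = 100×0.0102 = 1.02 mA, and I_E = (β+1)I_B = 1.03 mA.
V_CE = V_CC − I_C·R_C − I_E·R_E = 14 − 1.02×8.2 − 1.03×1.5 = 4.07 V.
V_CE = 4.07 V > 0.2 V confirms active-region operation.

I_C ≈ 1 mA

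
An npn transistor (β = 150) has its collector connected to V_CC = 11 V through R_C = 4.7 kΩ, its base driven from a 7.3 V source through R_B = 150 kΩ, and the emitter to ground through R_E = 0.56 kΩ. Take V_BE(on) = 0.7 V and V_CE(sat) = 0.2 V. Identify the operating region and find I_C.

saturation; I_C ≈ 2 mA

Assume active: I_B = (7.3 − 0.7)/(150 + 151×0.56) = 0.0281 mA, I_C = β·I_B = 4.22 mA.
Then V_CE = 11 − 4.22×4.7 − 4.25×0.56 = -11.2 V < 0.2 V — the active assumption fails.
Re-solve with V_CE = 0.2 V. KCL at the emitter: V_E/R_E = (V_BB−0.7−V_E)/R_B + (V_CC−0.2−V_E)/R_C, giving V_E = 1.17 V.
I_C = (V_CC − 0.2 − V_E)/R_C = (10.8 − 1.17)/4.7 = 2.05 mA.
Check: I_B = (6.6 − 1.17)/150 = 0.0362 mA, and β·I_B = 5.43 mA > I_C, confirming saturation.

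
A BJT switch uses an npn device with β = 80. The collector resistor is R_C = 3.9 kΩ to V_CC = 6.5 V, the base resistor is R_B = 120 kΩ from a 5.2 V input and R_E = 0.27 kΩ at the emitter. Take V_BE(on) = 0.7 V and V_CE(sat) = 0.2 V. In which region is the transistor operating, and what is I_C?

saturation; I_C ≈ 1.5 mA

Assume active: I_B = (5.2 − 0.7)/(120 + 81×0.27) = 0.0317 mA, I_C = β·I_B = 2.54 mA.
Then V_CE = 6.5 − 2.54×3.9 − 2.57×0.27 = -4.09 V < 0.2 V — the active assumption fails.
Re-solve with V_CE = 0.2 V. KCL at the emitter: V_E/R_E = (V_BB−0.7−V_E)/R_B + (V_CC−0.2−V_E)/R_C, giving V_E = 0.417 V.
I_C = (V_CC − 0.2 − V_E)/R_C = (6.3 − 0.417)/3.9 = 1.51 mA.
Check: I_B = (4.5 − 0.417)/120 = 0.034 mA, and β·I_B = 2.72 mA > I_C, confirming saturation.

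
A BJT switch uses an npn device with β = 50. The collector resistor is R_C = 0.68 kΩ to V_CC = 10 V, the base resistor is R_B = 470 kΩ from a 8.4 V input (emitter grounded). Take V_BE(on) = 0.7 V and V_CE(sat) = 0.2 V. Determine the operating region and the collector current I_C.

active; I_C ≈ 0.82 mA

Assume active. Base-emitter loop: I_B = (V_BB − V_BE)/R_B = (8.4 − 0.7)/470 = 0.0164 mA.
I_C = β·I_B = 50×0.0164 = 0.819 mA.
V_CE = V_CC − I_C·R_C = 10 − 0.819×0.68 = 9.44 V > V_CE(sat), so the active-region assumption holds.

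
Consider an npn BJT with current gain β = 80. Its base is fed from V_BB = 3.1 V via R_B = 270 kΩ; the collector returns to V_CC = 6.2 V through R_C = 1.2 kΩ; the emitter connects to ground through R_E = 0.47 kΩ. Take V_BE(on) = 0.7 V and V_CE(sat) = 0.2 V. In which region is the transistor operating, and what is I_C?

Assume active. Base-emitter loop: I_B = (V_BB − V_BE)/(R_B + (β+1)R_E) = (3.1 − 0.7)/(270 + 81×0.47) = 0.00779 mA.
I_C = β·I_B = 80×0.00779 = 0.623 mA.
V_CE = V_CC − I_C·R_C − I_E·R_E = 6.2 − 0.623×1.2 − 0.631×0.47 = 5.16 V > V_CE(sat), so the active-region assumption holds.

active; I_C ≈ 0.62 mA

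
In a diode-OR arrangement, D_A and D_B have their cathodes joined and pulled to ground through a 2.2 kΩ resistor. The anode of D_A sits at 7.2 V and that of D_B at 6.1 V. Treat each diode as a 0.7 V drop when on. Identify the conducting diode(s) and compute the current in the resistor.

Assume both conduct. Then node N would need to be at both 7.2−0.7 = 6.5 V and 6.1−0.7 = 5.4 V, which is impossible.
Assume only D_A conducts: V_N = 7.2 − 0.7 = 6.5 V, so I_R = 6.5/2.2 = 2.95 mA.
Check D_B: its anode-to-cathode voltage is 6.1 − 6.5 = -0.4 V < 0.7 V, so it is off. The assumption is consistent.

Only D_A conducts; I_R ≈ 3 mA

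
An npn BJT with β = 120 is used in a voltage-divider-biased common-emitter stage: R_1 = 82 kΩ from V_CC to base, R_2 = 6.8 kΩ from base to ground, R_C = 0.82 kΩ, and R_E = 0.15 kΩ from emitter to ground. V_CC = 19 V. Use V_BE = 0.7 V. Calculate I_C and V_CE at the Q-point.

I_C ≈ 3.7 mA, V_CE ≈ 15 V

Thevenize the base divider: V_Th = V_CC·R_2/(R_1+R_2) = 19×6.8/88.8 = 1.45 V, R_Th = R_1‖R_2 = 6.28 kΩ.
Base-emitter loop: V_Th = I_B·R_Th + V_BE + (β+1)I_B·R_E, so I_B = (1.45 − 0.7) / (6.28 + 121×0.15) = 0.0309 mA.
I_C = β·I_B = 120×0.0309 = 3.71 mA, and I_E = (β+1)I_B = 3.74 mA.
V_CE = V_CC − I_C·R_C − I_E·R_E = 19 − 3.71×0.82 − 3.74×0.15 = 15.4 V.
V_CE = 15.4 V > 0.2 V confirms active-region operation.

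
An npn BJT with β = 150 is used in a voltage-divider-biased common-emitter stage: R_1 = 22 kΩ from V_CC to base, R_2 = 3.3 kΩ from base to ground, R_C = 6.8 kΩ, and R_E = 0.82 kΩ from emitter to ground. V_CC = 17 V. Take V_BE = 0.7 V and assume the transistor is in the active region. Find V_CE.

V_CE ≈ 3.3 V

Thevenize the base divider: V_Th = V_CC·R_2/(R_1+R_2) = 17×3.3/25.3 = 2.22 V, R_Th = R_1‖R_2 = 2.87 kΩ.
Base-emitter loop: V_Th = I_B·R_Th + V_BE + (β+1)I_B·R_E, so I_B = (2.22 − 0.7) / (2.87 + 151×0.82) = 0.012 mA.
I_C = β·I_B = 150×0.012 = 1.8 mA, and I_E = (β+1)I_B = 1.81 mA.
V_CE = V_CC − I_C·R_C − I_E·R_E = 17 − 1.8×6.8 − 1.81×0.82 = 3.3 V.
V_CE = 3.3 V > 0.2 V confirms active-region operation.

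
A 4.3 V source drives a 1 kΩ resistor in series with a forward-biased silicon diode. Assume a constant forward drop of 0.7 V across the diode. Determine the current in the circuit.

I ≈ 3.6 mA

KVL around the loop: 4.3 = V_D + I·R = 0.7 + I × 1 kΩ.
So I = (4.3 − 0.7) / 1 kΩ = 3.6 / 1 = 3.6 mA.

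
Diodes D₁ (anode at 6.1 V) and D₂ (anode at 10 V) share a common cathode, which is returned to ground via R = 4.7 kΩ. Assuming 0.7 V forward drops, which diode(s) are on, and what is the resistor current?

Only D₂ conducts; I_R ≈ 2 mA

Assume both conduct. Then node N would need to be at both 6.1−0.7 = 5.4 V and 10−0.7 = 9.3 V, which is impossible.
Assume only D₂ conducts: V_N = 10 − 0.7 = 9.3 V, so I_R = 9.3/4.7 = 1.98 mA.
Check D₁: its anode-to-cathode voltage is 6.1 − 9.3 = -3.2 V < 0.7 V, so it is off. The assumption is consistent.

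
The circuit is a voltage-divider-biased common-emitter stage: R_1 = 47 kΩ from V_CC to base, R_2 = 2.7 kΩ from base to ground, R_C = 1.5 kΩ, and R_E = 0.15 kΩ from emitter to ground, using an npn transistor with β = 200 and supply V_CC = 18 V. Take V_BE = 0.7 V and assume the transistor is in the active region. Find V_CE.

Thevenize the base divider: V_Th = V_CC·R_2/(R_1+R_2) = 18×2.7/49.7 = 0.978 V, R_Th = R_1‖R_2 = 2.55 kΩ.
Base-emitter loop: V_Th = I_B·R_Th + V_BE + (β+1)I_B·R_E, so I_B = (0.978 − 0.7) / (2.55 + 201×0.15) = 0.0085 mA.
I_C = β·I_B = 200×0.0085 = 1.7 mA, and I_E = (β+1)I_B = 1.71 mA.
V_CE = V_CC − I_C·R_C − I_E·R_E = 18 − 1.7×1.5 − 1.71×0.15 = 15.2 V.
V_CE = 15.2 V > 0.2 V confirms active-region operation.

V_CE ≈ 15 V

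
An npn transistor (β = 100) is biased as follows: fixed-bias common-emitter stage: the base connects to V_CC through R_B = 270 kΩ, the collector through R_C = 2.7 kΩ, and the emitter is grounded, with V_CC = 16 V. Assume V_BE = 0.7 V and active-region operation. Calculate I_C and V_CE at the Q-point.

Base loop: V_CC = I_B·R_B + V_BE, so I_B = (16 − 0.7)/270 kΩ = 0.0567 mA.
In the active region I_C = β·I_B = 100 × 0.0567 = 5.67 mA.
Collector loop: V_CE = V_CC − I_C·R_C = 16 − 5.67×2.7 = 0.7 V.
Since V_CE = 0.7 V > V_CE(sat) ≈ 0.2 V, the transistor is in the active region as assumed.

I_C ≈ 5.7 mA, V_CE ≈ 0.7 V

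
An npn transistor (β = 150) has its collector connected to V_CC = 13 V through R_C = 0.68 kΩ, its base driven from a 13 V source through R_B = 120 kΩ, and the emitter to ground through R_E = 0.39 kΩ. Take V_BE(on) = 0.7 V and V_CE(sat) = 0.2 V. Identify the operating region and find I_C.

Assume active. Base-emitter loop: I_B = (V_BB − V_BE)/(R_B + (β+1)R_E) = (13 − 0.7)/(120 + 151×0.39) = 0.0688 mA.
I_C = β·I_B = 150×0.0688 = 10.3 mA.
V_CE = V_CC − I_C·R_C − I_E·R_E = 13 − 10.3×0.68 − 10.4×0.39 = 1.94 V > V_CE(sat), so the active-region assumption holds.

active; I_C ≈ 10 mA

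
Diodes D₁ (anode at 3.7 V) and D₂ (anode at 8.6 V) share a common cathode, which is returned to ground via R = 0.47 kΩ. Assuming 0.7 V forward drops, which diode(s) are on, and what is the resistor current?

Assume both conduct. Then node N would need to be at both 3.7−0.7 = 3 V and 8.6−0.7 = 7.9 V, which is impossible.
Assume only D₂ conducts: V_N = 8.6 − 0.7 = 7.9 V, so I_R = 7.9/0.47 = 16.8 mA.
Check D₁: its anode-to-cathode voltage is 3.7 − 7.9 = -4.2 V < 0.7 V, so it is off. The assumption is consistent.

Only D₂ conducts; I_R ≈ 17 mA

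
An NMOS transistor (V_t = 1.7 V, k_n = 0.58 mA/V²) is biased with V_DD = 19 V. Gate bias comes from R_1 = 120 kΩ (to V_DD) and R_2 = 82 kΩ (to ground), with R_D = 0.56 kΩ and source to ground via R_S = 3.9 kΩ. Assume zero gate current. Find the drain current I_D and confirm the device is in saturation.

I_D ≈ 1.1 mA

V_G = V_DD·R_2/(R_1+R_2) = 19×82/202 = 7.71 V.
Assume saturation: I_D = (k_n/2)(V_GS − V_t)² with V_GS = V_G − I_D·R_S = 7.71 − 3.9·I_D.
Substituting gives 4.41·I_D² − 14.6·I_D + 10.5 = 0, with roots I_D = 1.05 or 2.26 mA.
The root I_D = 2.26 mA gives V_GS = -1.09 V ≤ V_t, so take I_D = 1.05 mA.
Then V_GS = 3.61 V and V_DS = V_DD − I_D(R_D+R_S) = 19 − 1.05×4.46 = 14.3 V.
Saturation requires V_DS ≥ V_GS − V_t = 1.91 V; 14.3 ≥ 1.91 ✓.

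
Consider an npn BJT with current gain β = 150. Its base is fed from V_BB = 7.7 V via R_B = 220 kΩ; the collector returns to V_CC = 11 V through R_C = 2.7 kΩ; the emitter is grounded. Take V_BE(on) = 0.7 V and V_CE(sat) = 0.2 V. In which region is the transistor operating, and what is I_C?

saturation; I_C ≈ 4 mA

Assume active: I_B = (7.7 − 0.7)/220 = 0.0318 mA, giving I_C = β·I_B = 4.77 mA.
But then V_CE = 11 − 4.77×2.7 = -1.89 V < V_CE(sat) = 0.2 V — impossible in the active region.
So the transistor is saturated. With V_CE = 0.2 V, I_C = (V_CC − 0.2)/R_C = 10.8/2.7 = 4 mA.
Check: β·I_B = 4.77 mA > I_C = 4 mA, confirming saturation.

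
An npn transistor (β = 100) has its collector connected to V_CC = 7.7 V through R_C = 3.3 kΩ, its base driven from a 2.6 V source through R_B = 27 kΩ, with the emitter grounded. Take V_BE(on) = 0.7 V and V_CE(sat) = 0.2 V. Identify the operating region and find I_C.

Assume active: I_B = (2.6 − 0.7)/27 = 0.0704 mA, giving I_C = β·I_B = 7.04 mA.
But then V_CE = 7.7 − 7.04×3.3 = -15.5 V < V_CE(sat) = 0.2 V — impossible in the active region.
So the transistor is saturated. With V_CE = 0.2 V, I_C = (V_CC − 0.2)/R_C = 7.5/3.3 = 2.27 mA.
Check: β·I_B = 7.04 mA > I_C = 2.27 mA, confirming saturation.

saturation; I_C ≈ 2.3 mA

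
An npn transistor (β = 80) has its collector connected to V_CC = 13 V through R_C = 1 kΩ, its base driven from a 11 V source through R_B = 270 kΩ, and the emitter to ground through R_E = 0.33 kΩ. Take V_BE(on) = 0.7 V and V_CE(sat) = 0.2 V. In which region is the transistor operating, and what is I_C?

active; I_C ≈ 2.8 mA

Assume active. Base-emitter loop: I_B = (V_BB − V_BE)/(R_B + (β+1)R_E) = (11 − 0.7)/(270 + 81×0.33) = 0.0347 mA.
I_C = β·I_B = 80×0.0347 = 2.78 mA.
V_CE = V_CC − I_C·R_C − I_E·R_E = 13 − 2.78×1 − 2.81×0.33 = 9.3 V > V_CE(sat), so the active-region assumption holds.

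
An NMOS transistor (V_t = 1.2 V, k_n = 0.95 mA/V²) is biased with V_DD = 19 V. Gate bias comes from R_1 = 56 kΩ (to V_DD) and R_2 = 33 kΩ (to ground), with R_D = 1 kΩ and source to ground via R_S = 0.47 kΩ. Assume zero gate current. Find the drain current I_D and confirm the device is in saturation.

V_G = V_DD·R_2/(R_1+R_2) = 19×33/89 = 7.04 V.
Assume saturation: I_D = (k_n/2)(V_GS − V_t)² with V_GS = V_G − I_D·R_S = 7.04 − 0.47·I_D.
Substituting gives 0.105·I_D² − 3.61·I_D + 16.2 = 0, with roots I_D = 5.32 or 29.1 mA.
The root I_D = 29.1 mA gives V_GS = -6.63 V ≤ V_t, so take I_D = 5.32 mA.
Then V_GS = 4.55 V and V_DS = V_DD − I_D(R_D+R_S) = 19 − 5.32×1.47 = 11.2 V.
Saturation requires V_DS ≥ V_GS − V_t = 3.35 V; 11.2 ≥ 3.35 ✓.

I_D ≈ 5.3 mA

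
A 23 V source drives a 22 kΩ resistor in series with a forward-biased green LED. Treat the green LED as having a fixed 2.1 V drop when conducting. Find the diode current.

KVL around the loop: 23 = V_D + I·R = 2.1 + I × 22 kΩ.
So I = (23 − 2.1) / 22 kΩ = 20.9 / 22 = 0.95 mA.

I ≈ 0.95 mA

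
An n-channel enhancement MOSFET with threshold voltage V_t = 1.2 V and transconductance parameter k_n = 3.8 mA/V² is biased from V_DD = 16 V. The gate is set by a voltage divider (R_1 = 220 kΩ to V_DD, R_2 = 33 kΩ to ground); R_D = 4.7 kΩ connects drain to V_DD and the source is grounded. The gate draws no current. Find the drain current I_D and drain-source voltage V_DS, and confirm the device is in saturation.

V_G = V_DD·R_2/(R_1+R_2) = 16×33/253 = 2.09 V. With the source grounded, V_GS = V_G = 2.09 V.
Assume saturation: I_D = (k_n/2)(V_GS − V_t)² = (3.8/2)×(2.09 − 1.2)² = 1.9×0.887² = 1.49 mA.
V_DS = V_DD − I_D·R_D = 16 − 1.49×4.7 = 8.97 V.
Saturation requires V_DS ≥ V_GS − V_t = 0.887 V; 8.97 ≥ 0.887 ✓.

I_D ≈ 1.5 mA, V_DS ≈ 9 V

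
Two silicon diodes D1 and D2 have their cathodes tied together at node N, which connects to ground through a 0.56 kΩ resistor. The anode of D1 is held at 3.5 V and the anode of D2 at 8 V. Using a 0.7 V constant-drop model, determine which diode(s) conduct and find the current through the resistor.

Assume both conduct. Then node N would need to be at both 3.5−0.7 = 2.8 V and 8−0.7 = 7.3 V, which is impossible.
Assume only D2 conducts: V_N = 8 − 0.7 = 7.3 V, so I_R = 7.3/0.56 = 13 mA.
Check D1: its anode-to-cathode voltage is 3.5 − 7.3 = -3.8 V < 0.7 V, so it is off. The assumption is consistent.

Only D2 conducts; I_R ≈ 13 mA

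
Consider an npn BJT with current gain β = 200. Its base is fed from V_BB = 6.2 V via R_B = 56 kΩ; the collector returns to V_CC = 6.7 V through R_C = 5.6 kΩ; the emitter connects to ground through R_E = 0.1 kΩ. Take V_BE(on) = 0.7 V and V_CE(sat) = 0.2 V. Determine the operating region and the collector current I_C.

saturation; I_C ≈ 1.1 mA

Assume active: I_B = (6.2 − 0.7)/(56 + 201×0.1) = 0.0723 mA, I_C = β·I_B = 14.5 mA.
Then V_CE = 6.7 − 14.5×5.6 − 14.5×0.1 = -75.7 V < 0.2 V — the active assumption fails.
Re-solve with V_CE = 0.2 V. KCL at the emitter: V_E/R_E = (V_BB−0.7−V_E)/R_B + (V_CC−0.2−V_E)/R_C, giving V_E = 0.123 V.
I_C = (V_CC − 0.2 − V_E)/R_C = (6.5 − 0.123)/5.6 = 1.14 mA.
Check: I_B = (5.5 − 0.123)/56 = 0.096 mA, and β·I_B = 19.2 mA > I_C, confirming saturation.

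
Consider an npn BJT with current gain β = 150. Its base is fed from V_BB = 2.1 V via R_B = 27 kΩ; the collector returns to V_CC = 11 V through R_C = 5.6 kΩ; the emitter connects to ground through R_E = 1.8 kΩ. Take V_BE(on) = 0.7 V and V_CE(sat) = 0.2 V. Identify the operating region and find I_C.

Assume active. Base-emitter loop: I_B = (V_BB − V_BE)/(R_B + (β+1)R_E) = (2.1 − 0.7)/(27 + 151×1.8) = 0.00469 mA.
I_C = β·I_B = 150×0.00469 = 0.703 mA.
V_CE = V_CC − I_C·R_C − I_E·R_E = 11 − 0.703×5.6 − 0.707×1.8 = 5.79 V > V_CE(sat), so the active-region assumption holds.

active; I_C ≈ 0.7 mA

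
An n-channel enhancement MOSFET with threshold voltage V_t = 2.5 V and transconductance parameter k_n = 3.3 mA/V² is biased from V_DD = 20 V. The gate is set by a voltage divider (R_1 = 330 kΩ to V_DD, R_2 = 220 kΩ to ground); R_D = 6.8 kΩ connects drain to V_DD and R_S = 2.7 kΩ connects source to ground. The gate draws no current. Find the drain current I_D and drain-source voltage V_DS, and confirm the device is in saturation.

I_D ≈ 1.7 mA, V_DS ≈ 4.2 V

V_G = V_DD·R_2/(R_1+R_2) = 20×220/550 = 8 V.
Assume saturation: I_D = (k_n/2)(V_GS − V_t)² with V_GS = V_G − I_D·R_S = 8 − 2.7·I_D.
Substituting gives 12·I_D² − 50·I_D + 49.9 = 0, with roots I_D = 1.66 or 2.49 mA.
The root I_D = 2.49 mA gives V_GS = 1.27 V ≤ V_t, so take I_D = 1.66 mA.
Then V_GS = 3.5 V and V_DS = V_DD − I_D(R_D+R_S) = 20 − 1.66×9.5 = 4.18 V.
Saturation requires V_DS ≥ V_GS − V_t = 1 V; 4.18 ≥ 1 ✓.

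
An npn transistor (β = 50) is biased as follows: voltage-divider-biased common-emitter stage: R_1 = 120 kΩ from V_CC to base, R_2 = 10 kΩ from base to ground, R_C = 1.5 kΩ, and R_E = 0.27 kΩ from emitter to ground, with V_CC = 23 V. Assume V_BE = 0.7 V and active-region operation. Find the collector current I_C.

I_C ≈ 2.3 mA

Thevenize the base divider: V_Th = V_CC·R_2/(R_1+R_2) = 23×10/130 = 1.77 V, R_Th = R_1‖R_2 = 9.23 kΩ.
Base-emitter loop: V_Th = I_B·R_Th + V_BE + (β+1)I_B·R_E, so I_B = (1.77 − 0.7) / (9.23 + 51×0.27) = 0.0465 mA.
I_C = β·I_B = 50×0.0465 = 2.32 mA, and I_E = (β+1)I_B = 2.37 mA.
V_CE = V_CC − I_C·R_C − I_E·R_E = 23 − 2.32×1.5 − 2.37×0.27 = 18.9 V.
V_CE = 18.9 V > 0.2 V confirms active-region operation.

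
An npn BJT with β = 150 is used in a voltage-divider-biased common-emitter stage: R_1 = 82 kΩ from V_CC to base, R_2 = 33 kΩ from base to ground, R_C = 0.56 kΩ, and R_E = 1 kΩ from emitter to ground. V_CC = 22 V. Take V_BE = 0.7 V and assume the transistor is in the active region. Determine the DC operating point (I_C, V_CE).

Thevenize the base divider: V_Th = V_CC·R_2/(R_1+R_2) = 22×33/115 = 6.31 V, R_Th = R_1‖R_2 = 23.5 kΩ.
Base-emitter loop: V_Th = I_B·R_Th + V_BE + (β+1)I_B·R_E, so I_B = (6.31 − 0.7) / (23.5 + 151×1) = 0.0322 mA.
I_C = β·I_B = 150×0.0322 = 4.82 mA, and I_E = (β+1)I_B = 4.86 mA.
V_CE = V_CC − I_C·R_C − I_E·R_E = 22 − 4.82×0.56 − 4.86×1 = 14.4 V.
V_CE = 14.4 V > 0.2 V confirms active-region operation.

I_C ≈ 4.8 mA, V_CE ≈ 14 V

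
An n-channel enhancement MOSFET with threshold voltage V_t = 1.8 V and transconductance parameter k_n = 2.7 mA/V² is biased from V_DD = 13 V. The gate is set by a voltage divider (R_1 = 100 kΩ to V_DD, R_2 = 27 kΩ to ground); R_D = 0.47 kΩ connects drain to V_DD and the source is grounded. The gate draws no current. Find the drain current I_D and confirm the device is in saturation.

I_D ≈ 1.3 mA

V_G = V_DD·R_2/(R_1+R_2) = 13×27/127 = 2.76 V. With the source grounded, V_GS = V_G = 2.76 V.
Assume saturation: I_D = (k_n/2)(V_GS − V_t)² = (2.7/2)×(2.76 − 1.8)² = 1.35×0.964² = 1.25 mA.
V_DS = V_DD − I_D·R_D = 13 − 1.25×0.47 = 12.4 V.
Saturation requires V_DS ≥ V_GS − V_t = 0.964 V; 12.4 ≥ 0.964 ✓.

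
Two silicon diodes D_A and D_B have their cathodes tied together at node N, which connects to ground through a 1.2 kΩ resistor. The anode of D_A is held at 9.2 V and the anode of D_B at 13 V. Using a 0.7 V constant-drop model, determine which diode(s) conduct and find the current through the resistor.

Assume both conduct. Then node N would need to be at both 9.2−0.7 = 8.5 V and 13−0.7 = 12.3 V, which is impossible.
Assume only D_B conducts: V_N = 13 − 0.7 = 12.3 V, so I_R = 12.3/1.2 = 10.3 mA.
Check D_A: its anode-to-cathode voltage is 9.2 − 12.3 = -3.1 V < 0.7 V, so it is off. The assumption is consistent.

Only D_B conducts; I_R ≈ 10 mA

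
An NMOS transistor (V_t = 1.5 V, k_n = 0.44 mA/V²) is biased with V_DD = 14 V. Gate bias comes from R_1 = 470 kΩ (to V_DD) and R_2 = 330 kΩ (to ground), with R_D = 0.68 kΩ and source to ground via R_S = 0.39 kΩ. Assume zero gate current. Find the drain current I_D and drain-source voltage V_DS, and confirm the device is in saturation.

I_D ≈ 2.4 mA, V_DS ≈ 11 V

V_G = V_DD·R_2/(R_1+R_2) = 14×330/800 = 5.78 V.
Assume saturation: I_D = (k_n/2)(V_GS − V_t)² with V_GS = V_G − I_D·R_S = 5.78 − 0.39·I_D.
Substituting gives 0.0335·I_D² − 1.73·I_D + 4.02 = 0, with roots I_D = 2.43 or 49.4 mA.
The root I_D = 49.4 mA gives V_GS = -13.5 V ≤ V_t, so take I_D = 2.43 mA.
Then V_GS = 4.83 V and V_DS = V_DD − I_D(R_D+R_S) = 14 − 2.43×1.07 = 11.4 V.
Saturation requires V_DS ≥ V_GS − V_t = 3.33 V; 11.4 ≥ 3.33 ✓.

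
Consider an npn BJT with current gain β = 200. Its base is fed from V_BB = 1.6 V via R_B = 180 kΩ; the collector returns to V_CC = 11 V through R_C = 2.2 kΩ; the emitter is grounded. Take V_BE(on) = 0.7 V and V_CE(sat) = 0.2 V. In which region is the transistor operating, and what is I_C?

Assume active. Base-emitter loop: I_B = (V_BB − V_BE)/R_B = (1.6 − 0.7)/180 = 0.005 mA.
I_C = β·I_B = 200×0.005 = 1 mA.
V_CE = V_CC − I_C·R_C = 11 − 1×2.2 = 8.8 V > V_CE(sat), so the active-region assumption holds.

active; I_C ≈ 1 mA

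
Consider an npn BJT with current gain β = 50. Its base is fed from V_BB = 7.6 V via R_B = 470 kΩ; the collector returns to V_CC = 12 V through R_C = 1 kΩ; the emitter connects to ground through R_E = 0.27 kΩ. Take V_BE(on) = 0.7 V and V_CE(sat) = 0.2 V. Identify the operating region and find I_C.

active; I_C ≈ 0.71 mA

Assume active. Base-emitter loop: I_B = (V_BB − V_BE)/(R_B + (β+1)R_E) = (7.6 − 0.7)/(470 + 51×0.27) = 0.0143 mA.
I_C = β·I_B = 50×0.0143 = 0.713 mA.
V_CE = V_CC − I_C·R_C − I_E·R_E = 12 − 0.713×1 − 0.727×0.27 = 11.1 V > V_CE(sat), so the active-region assumption holds.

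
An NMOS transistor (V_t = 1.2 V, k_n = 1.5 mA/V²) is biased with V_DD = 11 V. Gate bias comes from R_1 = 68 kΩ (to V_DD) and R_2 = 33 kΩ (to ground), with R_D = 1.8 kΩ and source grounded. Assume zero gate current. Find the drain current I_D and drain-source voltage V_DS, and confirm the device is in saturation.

I_D ≈ 4.3 mA, V_DS ≈ 3.3 V

V_G = V_DD·R_2/(R_1+R_2) = 11×33/101 = 3.59 V. With the source grounded, V_GS = V_G = 3.59 V.
Assume saturation: I_D = (k_n/2)(V_GS − V_t)² = (1.5/2)×(3.59 − 1.2)² = 0.75×2.39² = 4.3 mA.
V_DS = V_DD − I_D·R_D = 11 − 4.3×1.8 = 3.26 V.
Saturation requires V_DS ≥ V_GS − V_t = 2.39 V; 3.26 ≥ 2.39 ✓.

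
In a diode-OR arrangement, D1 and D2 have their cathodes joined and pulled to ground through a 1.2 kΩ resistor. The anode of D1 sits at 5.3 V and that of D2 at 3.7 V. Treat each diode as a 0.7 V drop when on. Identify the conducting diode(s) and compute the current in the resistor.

Assume both conduct. Then node N would need to be at both 5.3−0.7 = 4.6 V and 3.7−0.7 = 3 V, which is impossible.
Assume only D1 conducts: V_N = 5.3 − 0.7 = 4.6 V, so I_R = 4.6/1.2 = 3.83 mA.
Check D2: its anode-to-cathode voltage is 3.7 − 4.6 = -0.9 V < 0.7 V, so it is off. The assumption is consistent.

Only D1 conducts; I_R ≈ 3.8 mA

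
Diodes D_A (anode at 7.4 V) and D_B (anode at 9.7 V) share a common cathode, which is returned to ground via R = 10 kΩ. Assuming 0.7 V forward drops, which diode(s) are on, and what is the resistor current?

Only D_B conducts; I_R ≈ 0.9 mA

Assume both conduct. Then node N would need to be at both 7.4−0.7 = 6.7 V and 9.7−0.7 = 9 V, which is impossible.
Assume only D_B conducts: V_N = 9.7 − 0.7 = 9 V, so I_R = 9/10 = 0.9 mA.
Check D_A: its anode-to-cathode voltage is 7.4 − 9 = -1.6 V < 0.7 V, so it is off. The assumption is consistent.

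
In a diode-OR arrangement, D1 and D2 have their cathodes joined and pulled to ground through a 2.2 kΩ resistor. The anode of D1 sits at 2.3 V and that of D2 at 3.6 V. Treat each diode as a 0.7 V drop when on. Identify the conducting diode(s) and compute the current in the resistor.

Assume both conduct. Then node N would need to be at both 2.3−0.7 = 1.6 V and 3.6−0.7 = 2.9 V, which is impossible.
Assume only D2 conducts: V_N = 3.6 − 0.7 = 2.9 V, so I_R = 2.9/2.2 = 1.32 mA.
Check D1: its anode-to-cathode voltage is 2.3 − 2.9 = -0.6 V < 0.7 V, so it is off. The assumption is consistent.

Only D2 conducts; I_R ≈ 1.3 mA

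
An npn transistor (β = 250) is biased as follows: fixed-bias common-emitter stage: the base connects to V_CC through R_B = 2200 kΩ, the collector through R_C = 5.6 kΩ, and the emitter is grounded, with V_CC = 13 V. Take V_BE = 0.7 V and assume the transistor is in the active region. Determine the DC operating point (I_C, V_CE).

Base loop: V_CC = I_B·R_B + V_BE, so I_B = (13 − 0.7)/2200 kΩ = 0.00559 mA.
In the active region I_C = β·I_B = 250 × 0.00559 = 1.4 mA.
Collector loop: V_CE = V_CC − I_C·R_C = 13 − 1.4×5.6 = 5.17 V.
Since V_CE = 5.17 V > V_CE(sat) ≈ 0.2 V, the transistor is in the active region as assumed.

I_C ≈ 1.4 mA, V_CE ≈ 5.2 V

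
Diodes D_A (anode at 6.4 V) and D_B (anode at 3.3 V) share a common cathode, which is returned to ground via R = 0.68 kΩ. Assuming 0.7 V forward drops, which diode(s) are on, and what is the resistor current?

Only D_A conducts; I_R ≈ 8.4 mA

Assume both conduct. Then node N would need to be at both 6.4−0.7 = 5.7 V and 3.3−0.7 = 2.6 V, which is impossible.
Assume only D_A conducts: V_N = 6.4 − 0.7 = 5.7 V, so I_R = 5.7/0.68 = 8.38 mA.
Check D_B: its anode-to-cathode voltage is 3.3 − 5.7 = -2.4 V < 0.7 V, so it is off. The assumption is consistent.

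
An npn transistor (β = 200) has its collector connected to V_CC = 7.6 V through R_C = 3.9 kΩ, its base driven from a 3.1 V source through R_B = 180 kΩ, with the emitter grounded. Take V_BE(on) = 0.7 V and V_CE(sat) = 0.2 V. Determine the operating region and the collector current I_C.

saturation; I_C ≈ 1.9 mA

Assume active: I_B = (3.1 − 0.7)/180 = 0.0133 mA, giving I_C = β·I_B = 2.67 mA.
But then V_CE = 7.6 − 2.67×3.9 = -2.8 V < V_CE(sat) = 0.2 V — impossible in the active region.
So the transistor is saturated. With V_CE = 0.2 V, I_C = (V_CC − 0.2)/R_C = 7.4/3.9 = 1.9 mA.
Check: β·I_B = 2.67 mA > I_C = 1.9 mA, confirming saturation.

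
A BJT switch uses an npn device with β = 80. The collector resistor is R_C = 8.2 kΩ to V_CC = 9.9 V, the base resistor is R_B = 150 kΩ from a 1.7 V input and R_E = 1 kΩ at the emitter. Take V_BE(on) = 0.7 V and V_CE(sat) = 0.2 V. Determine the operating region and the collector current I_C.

active; I_C ≈ 0.35 mA

Assume active. Base-emitter loop: I_B = (V_BB − V_BE)/(R_B + (β+1)R_E) = (1.7 − 0.7)/(150 + 81×1) = 0.00433 mA.
I_C = β·I_B = 80×0.00433 = 0.346 mA.
V_CE = V_CC − I_C·R_C − I_E·R_E = 9.9 − 0.346×8.2 − 0.351×1 = 6.71 V > V_CE(sat), so the active-region assumption holds.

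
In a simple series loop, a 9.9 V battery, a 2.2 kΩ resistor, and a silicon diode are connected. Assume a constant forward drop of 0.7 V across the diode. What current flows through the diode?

I ≈ 4.2 mA

KVL around the loop: 9.9 = V_D + I·R = 0.7 + I × 2.2 kΩ.
So I = (9.9 − 0.7) / 2.2 kΩ = 9.2 / 2.2 = 4.18 mA.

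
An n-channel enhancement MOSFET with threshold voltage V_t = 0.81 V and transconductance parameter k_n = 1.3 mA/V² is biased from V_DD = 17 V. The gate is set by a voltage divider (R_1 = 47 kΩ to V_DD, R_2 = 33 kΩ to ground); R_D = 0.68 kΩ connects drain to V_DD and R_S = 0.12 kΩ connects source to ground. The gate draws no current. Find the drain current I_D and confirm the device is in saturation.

I_D ≈ 14 mA

V_G = V_DD·R_2/(R_1+R_2) = 17×33/80 = 7.01 V.
Assume saturation: I_D = (k_n/2)(V_GS − V_t)² with V_GS = V_G − I_D·R_S = 7.01 − 0.12·I_D.
Substituting gives 0.00936·I_D² − 1.97·I_D + 25 = 0, with roots I_D = 13.6 or 197 mA.
The root I_D = 197 mA gives V_GS = -16.6 V ≤ V_t, so take I_D = 13.6 mA.
Then V_GS = 5.38 V and V_DS = V_DD − I_D(R_D+R_S) = 17 − 13.6×0.8 = 6.13 V.
Saturation requires V_DS ≥ V_GS − V_t = 4.57 V; 6.13 ≥ 4.57 ✓.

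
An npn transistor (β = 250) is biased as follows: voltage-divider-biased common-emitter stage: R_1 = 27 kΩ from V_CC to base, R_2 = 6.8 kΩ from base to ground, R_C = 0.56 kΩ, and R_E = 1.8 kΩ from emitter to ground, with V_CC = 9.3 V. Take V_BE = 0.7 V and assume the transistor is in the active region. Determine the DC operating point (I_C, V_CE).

I_C ≈ 0.64 mA, V_CE ≈ 7.8 V

Thevenize the base divider: V_Th = V_CC·R_2/(R_1+R_2) = 9.3×6.8/33.8 = 1.87 V, R_Th = R_1‖R_2 = 5.43 kΩ.
Base-emitter loop: V_Th = I_B·R_Th + V_BE + (β+1)I_B·R_E, so I_B = (1.87 − 0.7) / (5.43 + 251×1.8) = 0.00256 mA.
I_C = β·I_B = 250×0.00256 = 0.64 mA, and I_E = (β+1)I_B = 0.643 mA.
V_CE = V_CC − I_C·R_C − I_E·R_E = 9.3 − 0.64×0.56 − 0.643×1.8 = 7.78 V.
V_CE = 7.78 V > 0.2 V confirms active-region operation.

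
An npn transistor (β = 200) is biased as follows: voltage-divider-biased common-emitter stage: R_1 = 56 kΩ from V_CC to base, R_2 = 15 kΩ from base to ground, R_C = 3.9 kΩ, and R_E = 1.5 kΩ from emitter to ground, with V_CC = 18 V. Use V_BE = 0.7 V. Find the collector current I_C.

Thevenize the base divider: V_Th = V_CC·R_2/(R_1+R_2) = 18×15/71 = 3.8 V, R_Th = R_1‖R_2 = 11.8 kΩ.
Base-emitter loop: V_Th = I_B·R_Th + V_BE + (β+1)I_B·R_E, so I_B = (3.8 − 0.7) / (11.8 + 201×1.5) = 0.0099 mA.
I_C = β·I_B = 200×0.0099 = 1.98 mA, and I_E = (β+1)I_B = 1.99 mA.
V_CE = V_CC − I_C·R_C − I_E·R_E = 18 − 1.98×3.9 − 1.99×1.5 = 7.29 V.
V_CE = 7.29 V > 0.2 V confirms active-region operation.

I_C ≈ 2 mA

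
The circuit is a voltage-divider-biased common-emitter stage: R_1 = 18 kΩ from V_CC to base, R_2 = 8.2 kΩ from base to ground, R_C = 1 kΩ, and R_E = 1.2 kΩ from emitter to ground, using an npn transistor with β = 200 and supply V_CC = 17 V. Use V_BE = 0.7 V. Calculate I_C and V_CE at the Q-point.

I_C ≈ 3.7 mA, V_CE ≈ 8.7 V

Thevenize the base divider: V_Th = V_CC·R_2/(R_1+R_2) = 17×8.2/26.2 = 5.32 V, R_Th = R_1‖R_2 = 5.63 kΩ.
Base-emitter loop: V_Th = I_B·R_Th + V_BE + (β+1)I_B·R_E, so I_B = (5.32 − 0.7) / (5.63 + 201×1.2) = 0.0187 mA.
I_C = β·I_B = 200×0.0187 = 3.74 mA, and I_E = (β+1)I_B = 3.76 mA.
V_CE = V_CC − I_C·R_C − I_E·R_E = 17 − 3.74×1 − 3.76×1.2 = 8.74 V.
V_CE = 8.74 V > 0.2 V confirms active-region operation.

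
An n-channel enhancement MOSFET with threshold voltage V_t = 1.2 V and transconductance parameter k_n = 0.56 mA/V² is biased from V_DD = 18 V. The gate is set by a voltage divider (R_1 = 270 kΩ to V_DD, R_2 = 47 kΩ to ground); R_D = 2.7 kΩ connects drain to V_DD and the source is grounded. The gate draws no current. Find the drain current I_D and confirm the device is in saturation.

I_D ≈ 0.6 mA

V_G = V_DD·R_2/(R_1+R_2) = 18×47/317 = 2.67 V. With the source grounded, V_GS = V_G = 2.67 V.
Assume saturation: I_D = (k_n/2)(V_GS − V_t)² = (0.56/2)×(2.67 − 1.2)² = 0.28×1.47² = 0.604 mA.
V_DS = V_DD − I_D·R_D = 18 − 0.604×2.7 = 16.4 V.
Saturation requires V_DS ≥ V_GS − V_t = 1.47 V; 16.4 ≥ 1.47 ✓.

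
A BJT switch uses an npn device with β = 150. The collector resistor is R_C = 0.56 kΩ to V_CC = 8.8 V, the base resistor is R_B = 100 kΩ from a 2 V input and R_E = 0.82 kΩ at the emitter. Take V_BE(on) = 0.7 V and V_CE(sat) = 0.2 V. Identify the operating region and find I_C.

active; I_C ≈ 0.87 mA

Assume active. Base-emitter loop: I_B = (V_BB − V_BE)/(R_B + (β+1)R_E) = (2 − 0.7)/(100 + 151×0.82) = 0.00581 mA.
I_C = β·I_B = 150×0.00581 = 0.871 mA.
V_CE = V_CC − I_C·R_C − I_E·R_E = 8.8 − 0.871×0.56 − 0.877×0.82 = 7.59 V > V_CE(sat), so the active-region assumption holds.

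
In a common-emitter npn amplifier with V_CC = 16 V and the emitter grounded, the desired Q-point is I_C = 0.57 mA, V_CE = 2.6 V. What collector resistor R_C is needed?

Collector loop: V_CC = I_C·R_C + V_CE.
R_C = (V_CC − V_CE)/I_C = (16 − 2.6)/0.57 = 23.5 kΩ.

R_C ≈ 24 kΩ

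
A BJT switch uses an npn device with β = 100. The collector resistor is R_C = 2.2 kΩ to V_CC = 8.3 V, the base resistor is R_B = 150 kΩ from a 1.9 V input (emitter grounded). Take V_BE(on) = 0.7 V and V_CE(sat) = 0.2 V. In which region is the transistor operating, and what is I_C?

active; I_C ≈ 0.8 mA

Assume active. Base-emitter loop: I_B = (V_BB − V_BE)/R_B = (1.9 − 0.7)/150 = 0.008 mA.
I_C = β·I_B = 100×0.008 = 0.8 mA.
V_CE = V_CC − I_C·R_C = 8.3 − 0.8×2.2 = 6.54 V > V_CE(sat), so the active-region assumption holds.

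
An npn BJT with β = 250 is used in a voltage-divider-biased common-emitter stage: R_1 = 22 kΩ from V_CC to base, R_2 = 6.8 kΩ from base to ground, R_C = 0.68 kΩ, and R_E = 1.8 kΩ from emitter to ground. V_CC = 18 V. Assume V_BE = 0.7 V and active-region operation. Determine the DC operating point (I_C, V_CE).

I_C ≈ 1.9 mA, V_CE ≈ 13 V

Thevenize the base divider: V_Th = V_CC·R_2/(R_1+R_2) = 18×6.8/28.8 = 4.25 V, R_Th = R_1‖R_2 = 5.19 kΩ.
Base-emitter loop: V_Th = I_B·R_Th + V_BE + (β+1)I_B·R_E, so I_B = (4.25 − 0.7) / (5.19 + 251×1.8) = 0.00777 mA.
I_C = β·I_B = 250×0.00777 = 1.94 mA, and I_E = (β+1)I_B = 1.95 mA.
V_CE = V_CC − I_C·R_C − I_E·R_E = 18 − 1.94×0.68 − 1.95×1.8 = 13.2 V.
V_CE = 13.2 V > 0.2 V confirms active-region operation.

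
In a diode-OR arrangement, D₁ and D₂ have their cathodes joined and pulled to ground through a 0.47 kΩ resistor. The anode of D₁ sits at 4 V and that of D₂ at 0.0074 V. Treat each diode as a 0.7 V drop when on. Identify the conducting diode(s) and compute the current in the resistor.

Only D₁ conducts; I_R ≈ 7 mA

Assume both conduct. Then node N would need to be at both 4−0.7 = 3.3 V and 0.0074−0.7 = -0.693 V, which is impossible.
Assume only D₁ conducts: V_N = 4 − 0.7 = 3.3 V, so I_R = 3.3/0.47 = 7.02 mA.
Check D₂: its anode-to-cathode voltage is 0.0074 − 3.3 = -3.29 V < 0.7 V, so it is off. The assumption is consistent.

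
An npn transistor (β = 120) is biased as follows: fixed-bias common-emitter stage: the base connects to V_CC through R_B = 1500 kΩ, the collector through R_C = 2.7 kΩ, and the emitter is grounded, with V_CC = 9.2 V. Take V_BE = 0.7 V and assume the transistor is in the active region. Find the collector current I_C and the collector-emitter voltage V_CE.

I_C ≈ 0.68 mA, V_CE ≈ 7.4 V

Base loop: V_CC = I_B·R_B + V_BE, so I_B = (9.2 − 0.7)/1500 kΩ = 0.00567 mA.
In the active region I_C = β·I_B = 120 × 0.00567 = 0.68 mA.
Collector loop: V_CE = V_CC − I_C·R_C = 9.2 − 0.68×2.7 = 7.36 V.
Since V_CE = 7.36 V > V_CE(sat) ≈ 0.2 V, the transistor is in the active region as assumed.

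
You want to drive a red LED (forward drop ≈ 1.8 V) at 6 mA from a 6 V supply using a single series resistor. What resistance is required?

The resistor drops V_S − V_D = 6 − 1.8 = 4.2 V at 6 mA.
R = 4.2 V / 6 mA = 0.7 kΩ.

R ≈ 0.7 kΩ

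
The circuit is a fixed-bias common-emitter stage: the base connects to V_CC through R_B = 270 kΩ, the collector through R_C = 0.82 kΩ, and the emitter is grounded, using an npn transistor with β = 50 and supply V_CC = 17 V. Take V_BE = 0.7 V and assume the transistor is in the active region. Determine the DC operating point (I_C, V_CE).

I_C ≈ 3 mA, V_CE ≈ 15 V

Base loop: V_CC = I_B·R_B + V_BE, so I_B = (17 − 0.7)/270 kΩ = 0.0604 mA.
In the active region I_C = β·I_B = 50 × 0.0604 = 3.02 mA.
Collector loop: V_CE = V_CC − I_C·R_C = 17 − 3.02×0.82 = 14.5 V.
Since V_CE = 14.5 V > V_CE(sat) ≈ 0.2 V, the transistor is in the active region as assumed.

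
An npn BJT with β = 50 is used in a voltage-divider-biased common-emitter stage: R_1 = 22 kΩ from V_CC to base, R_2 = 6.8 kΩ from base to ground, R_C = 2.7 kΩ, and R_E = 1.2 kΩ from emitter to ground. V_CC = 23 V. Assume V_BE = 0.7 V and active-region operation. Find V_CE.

Thevenize the base divider: V_Th = V_CC·R_2/(R_1+R_2) = 23×6.8/28.8 = 5.43 V, R_Th = R_1‖R_2 = 5.19 kΩ.
Base-emitter loop: V_Th = I_B·R_Th + V_BE + (β+1)I_B·R_E, so I_B = (5.43 − 0.7) / (5.19 + 51×1.2) = 0.0712 mA.
I_C = β·I_B = 50×0.0712 = 3.56 mA, and I_E = (β+1)I_B = 3.63 mA.
V_CE = V_CC − I_C·R_C − I_E·R_E = 23 − 3.56×2.7 − 3.63×1.2 = 9.02 V.
V_CE = 9.02 V > 0.2 V confirms active-region operation.

V_CE ≈ 9 V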